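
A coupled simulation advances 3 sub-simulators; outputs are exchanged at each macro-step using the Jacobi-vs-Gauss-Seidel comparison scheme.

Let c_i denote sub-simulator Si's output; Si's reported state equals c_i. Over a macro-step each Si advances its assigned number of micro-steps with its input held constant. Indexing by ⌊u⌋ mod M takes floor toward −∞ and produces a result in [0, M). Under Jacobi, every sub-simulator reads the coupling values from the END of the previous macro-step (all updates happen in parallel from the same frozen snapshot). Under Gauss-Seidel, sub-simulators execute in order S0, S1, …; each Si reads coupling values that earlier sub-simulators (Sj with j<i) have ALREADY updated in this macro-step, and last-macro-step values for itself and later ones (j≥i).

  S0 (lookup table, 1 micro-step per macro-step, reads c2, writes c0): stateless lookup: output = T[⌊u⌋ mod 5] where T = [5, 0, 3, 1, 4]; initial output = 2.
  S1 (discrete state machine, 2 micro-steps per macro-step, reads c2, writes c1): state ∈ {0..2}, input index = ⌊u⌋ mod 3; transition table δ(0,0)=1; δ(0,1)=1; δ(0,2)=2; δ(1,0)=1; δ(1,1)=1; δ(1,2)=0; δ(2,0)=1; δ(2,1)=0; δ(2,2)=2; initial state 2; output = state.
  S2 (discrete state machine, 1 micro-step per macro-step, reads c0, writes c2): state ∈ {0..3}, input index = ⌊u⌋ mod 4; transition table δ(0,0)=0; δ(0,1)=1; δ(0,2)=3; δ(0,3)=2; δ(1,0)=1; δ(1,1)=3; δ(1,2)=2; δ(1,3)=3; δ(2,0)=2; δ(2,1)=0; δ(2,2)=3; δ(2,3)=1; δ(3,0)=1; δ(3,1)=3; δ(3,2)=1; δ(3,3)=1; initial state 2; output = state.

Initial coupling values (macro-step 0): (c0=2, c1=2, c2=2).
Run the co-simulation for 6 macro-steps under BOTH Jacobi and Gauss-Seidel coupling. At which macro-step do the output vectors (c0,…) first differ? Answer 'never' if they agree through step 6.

[Jacobi] macro 1: S0 reads c2=2 → after 1×micro: 3; S1 reads c2=2 → after 2×micro: 2; S2 reads c0=2 → after 1×micro: 3 ⇒ (c0=3, c1=2, c2=3)
[Jacobi] macro 2: S0 reads c2=3 → after 1×micro: 1; S1 reads c2=3 → after 2×micro: 1; S2 reads c0=3 → after 1×micro: 1 ⇒ (c0=1, c1=1, c2=1)
[Jacobi] macro 3: S0 reads c2=1 → after 1×micro: 0; S1 reads c2=1 → after 2×micro: 1; S2 reads c0=1 → after 1×micro: 3 ⇒ (c0=0, c1=1, c2=3)
[Jacobi] macro 4: S0 reads c2=3 → after 1×micro: 1; S1 reads c2=3 → after 2×micro: 1; S2 reads c0=0 → after 1×micro: 1 ⇒ (c0=1, c1=1, c2=1)
[Jacobi] macro 5: S0 reads c2=1 → after 1×micro: 0; S1 reads c2=1 → after 2×micro: 1; S2 reads c0=1 → after 1×micro: 3 ⇒ (c0=0, c1=1, c2=3)
[Jacobi] macro 6: S0 reads c2=3 → after 1×micro: 1; S1 reads c2=3 → after 2×micro: 1; S2 reads c0=0 → after 1×micro: 1 ⇒ (c0=1, c1=1, c2=1)
[Gauss-Seidel] macro 1: S0 reads c2=2 → after 1×micro: 3; S1 reads c2=2 → after 2×micro: 2; S2 reads c0=3 → after 1×micro: 1 ⇒ (c0=3, c1=2, c2=1)
[Gauss-Seidel] macro 2: S0 reads c2=1 → after 1×micro: 0; S1 reads c2=1 → after 2×micro: 1; S2 reads c0=0 → after 1×micro: 1 ⇒ (c0=0, c1=1, c2=1)
[Gauss-Seidel] macro 3: S0 reads c2=1 → after 1×micro: 0; S1 reads c2=1 → after 2×micro: 1; S2 reads c0=0 → after 1×micro: 1 ⇒ (c0=0, c1=1, c2=1)
[Gauss-Seidel] macro 4: S0 reads c2=1 → after 1×micro: 0; S1 reads c2=1 → after 2×micro: 1; S2 reads c0=0 → after 1×micro: 1 ⇒ (c0=0, c1=1, c2=1)
[Gauss-Seidel] macro 5: S0 reads c2=1 → after 1×micro: 0; S1 reads c2=1 → after 2×micro: 1; S2 reads c0=0 → after 1×micro: 1 ⇒ (c0=0, c1=1, c2=1)
[Gauss-Seidel] macro 6: S0 reads c2=1 → after 1×micro: 0; S1 reads c2=1 → after 2×micro: 1; S2 reads c0=0 → after 1×micro: 1 ⇒ (c0=0, c1=1, c2=1)

first divergence at macro-step: 1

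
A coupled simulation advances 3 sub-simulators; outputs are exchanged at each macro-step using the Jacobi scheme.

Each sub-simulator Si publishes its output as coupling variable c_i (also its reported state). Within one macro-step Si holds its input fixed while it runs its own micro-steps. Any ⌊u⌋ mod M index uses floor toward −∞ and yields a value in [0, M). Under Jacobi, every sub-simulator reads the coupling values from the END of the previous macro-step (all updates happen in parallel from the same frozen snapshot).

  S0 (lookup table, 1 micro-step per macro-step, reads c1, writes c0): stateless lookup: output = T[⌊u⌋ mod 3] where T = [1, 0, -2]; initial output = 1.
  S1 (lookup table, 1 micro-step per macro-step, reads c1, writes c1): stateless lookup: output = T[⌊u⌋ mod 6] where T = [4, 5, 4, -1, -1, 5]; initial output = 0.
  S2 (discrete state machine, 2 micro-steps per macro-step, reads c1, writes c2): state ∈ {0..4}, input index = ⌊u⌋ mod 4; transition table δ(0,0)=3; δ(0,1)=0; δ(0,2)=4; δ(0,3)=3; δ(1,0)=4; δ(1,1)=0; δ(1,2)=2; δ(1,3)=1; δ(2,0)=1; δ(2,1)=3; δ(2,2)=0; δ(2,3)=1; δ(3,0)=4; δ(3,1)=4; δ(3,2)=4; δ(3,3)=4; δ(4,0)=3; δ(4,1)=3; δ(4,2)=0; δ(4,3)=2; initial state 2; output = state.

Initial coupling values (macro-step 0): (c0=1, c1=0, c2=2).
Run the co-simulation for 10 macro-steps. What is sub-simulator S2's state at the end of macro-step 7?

macro 1: S0 reads c1=0 → after 1×micro: 1; S1 reads c1=0 → after 1×micro: 4; S2 reads c1=0 → after 2×micro: 4 ⇒ (c0=1, c1=4, c2=4)
macro 2: S0 reads c1=4 → after 1×micro: 0; S1 reads c1=4 → after 1×micro: -1; S2 reads c1=4 → after 2×micro: 4 ⇒ (c0=0, c1=-1, c2=4)
macro 3: S0 reads c1=-1 → after 1×micro: -2; S1 reads c1=-1 → after 1×micro: 5; S2 reads c1=-1 → after 2×micro: 1 ⇒ (c0=-2, c1=5, c2=1)
macro 4: S0 reads c1=5 → after 1×micro: -2; S1 reads c1=5 → after 1×micro: 5; S2 reads c1=5 → after 2×micro: 0 ⇒ (c0=-2, c1=5, c2=0)
macro 5: S0 reads c1=5 → after 1×micro: -2; S1 reads c1=5 → after 1×micro: 5; S2 reads c1=5 → after 2×micro: 0 ⇒ (c0=-2, c1=5, c2=0)
macro 6: S0 reads c1=5 → after 1×micro: -2; S1 reads c1=5 → after 1×micro: 5; S2 reads c1=5 → after 2×micro: 0 ⇒ (c0=-2, c1=5, c2=0)
macro 7: S0 reads c1=5 → after 1×micro: -2; S1 reads c1=5 → after 1×micro: 5; S2 reads c1=5 → after 2×micro: 0 ⇒ (c0=-2, c1=5, c2=0)
macro 8: S0 reads c1=5 → after 1×micro: -2; S1 reads c1=5 → after 1×micro: 5; S2 reads c1=5 → after 2×micro: 0 ⇒ (c0=-2, c1=5, c2=0)
macro 9: S0 reads c1=5 → after 1×micro: -2; S1 reads c1=5 → after 1×micro: 5; S2 reads c1=5 → after 2×micro: 0 ⇒ (c0=-2, c1=5, c2=0)
macro 10: S0 reads c1=5 → after 1×micro: -2; S1 reads c1=5 → after 1×micro: 5; S2 reads c1=5 → after 2×micro: 0 ⇒ (c0=-2, c1=5, c2=0)

S2 state at macro-step 7 = 0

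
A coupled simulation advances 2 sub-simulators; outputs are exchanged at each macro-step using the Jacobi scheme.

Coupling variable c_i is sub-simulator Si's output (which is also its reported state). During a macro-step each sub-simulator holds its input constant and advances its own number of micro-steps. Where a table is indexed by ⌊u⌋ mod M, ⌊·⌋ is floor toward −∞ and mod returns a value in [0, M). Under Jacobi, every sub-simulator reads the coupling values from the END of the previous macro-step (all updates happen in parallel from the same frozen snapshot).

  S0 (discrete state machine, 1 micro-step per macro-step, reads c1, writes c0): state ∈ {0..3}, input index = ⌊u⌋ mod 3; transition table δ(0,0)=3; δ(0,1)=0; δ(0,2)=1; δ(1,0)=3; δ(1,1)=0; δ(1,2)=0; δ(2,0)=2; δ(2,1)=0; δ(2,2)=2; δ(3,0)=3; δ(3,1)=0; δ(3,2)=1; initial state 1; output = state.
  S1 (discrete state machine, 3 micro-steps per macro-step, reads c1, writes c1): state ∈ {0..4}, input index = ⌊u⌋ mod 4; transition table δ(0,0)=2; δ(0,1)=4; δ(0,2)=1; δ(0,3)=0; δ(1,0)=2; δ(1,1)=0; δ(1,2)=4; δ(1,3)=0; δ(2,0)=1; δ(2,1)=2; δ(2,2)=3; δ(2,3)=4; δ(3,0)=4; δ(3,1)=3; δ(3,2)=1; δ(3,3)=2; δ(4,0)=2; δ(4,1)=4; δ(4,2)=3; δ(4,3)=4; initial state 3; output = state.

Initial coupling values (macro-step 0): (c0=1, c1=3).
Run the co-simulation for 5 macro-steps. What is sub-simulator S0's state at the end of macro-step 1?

S0 state at macro-step 1 = 3

macro 1: S0 reads c1=3 → after 1×micro: 3; S1 reads c1=3 → after 3×micro: 4 ⇒ (c0=3, c1=4)
macro 2: S0 reads c1=4 → after 1×micro: 0; S1 reads c1=4 → after 3×micro: 2 ⇒ (c0=0, c1=2)
macro 3: S0 reads c1=2 → after 1×micro: 1; S1 reads c1=2 → after 3×micro: 4 ⇒ (c0=1, c1=4)
macro 4: S0 reads c1=4 → after 1×micro: 0; S1 reads c1=4 → after 3×micro: 2 ⇒ (c0=0, c1=2)
macro 5: S0 reads c1=2 → after 1×micro: 1; S1 reads c1=2 → after 3×micro: 4 ⇒ (c0=1, c1=4)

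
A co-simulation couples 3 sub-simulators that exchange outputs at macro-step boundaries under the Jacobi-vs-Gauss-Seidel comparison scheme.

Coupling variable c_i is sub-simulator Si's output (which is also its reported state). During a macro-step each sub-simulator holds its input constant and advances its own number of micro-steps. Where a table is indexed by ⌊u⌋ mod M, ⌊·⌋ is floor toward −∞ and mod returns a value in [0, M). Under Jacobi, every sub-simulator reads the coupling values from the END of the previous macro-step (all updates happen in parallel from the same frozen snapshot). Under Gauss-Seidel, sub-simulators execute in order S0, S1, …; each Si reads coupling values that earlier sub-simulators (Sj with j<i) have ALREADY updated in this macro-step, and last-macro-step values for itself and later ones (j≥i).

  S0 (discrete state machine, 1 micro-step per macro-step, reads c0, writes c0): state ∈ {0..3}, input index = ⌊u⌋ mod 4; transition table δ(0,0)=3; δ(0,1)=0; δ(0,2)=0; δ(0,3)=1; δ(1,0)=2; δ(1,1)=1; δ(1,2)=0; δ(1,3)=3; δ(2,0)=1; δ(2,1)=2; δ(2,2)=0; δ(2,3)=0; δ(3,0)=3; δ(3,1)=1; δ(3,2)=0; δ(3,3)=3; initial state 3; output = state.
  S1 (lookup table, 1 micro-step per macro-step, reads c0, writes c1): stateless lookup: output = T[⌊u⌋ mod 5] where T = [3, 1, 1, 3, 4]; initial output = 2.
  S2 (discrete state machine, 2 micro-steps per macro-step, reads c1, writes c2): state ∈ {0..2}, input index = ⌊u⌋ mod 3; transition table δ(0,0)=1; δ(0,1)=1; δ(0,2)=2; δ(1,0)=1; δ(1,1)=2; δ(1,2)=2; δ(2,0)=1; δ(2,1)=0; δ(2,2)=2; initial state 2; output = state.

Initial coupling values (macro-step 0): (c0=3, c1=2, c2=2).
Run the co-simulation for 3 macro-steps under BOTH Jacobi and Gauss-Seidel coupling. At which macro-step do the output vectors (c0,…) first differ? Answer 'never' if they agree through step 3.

first divergence at macro-step: 1

[Jacobi] macro 1: S0 reads c0=3 → after 1×micro: 3; S1 reads c0=3 → after 1×micro: 3; S2 reads c1=2 → after 2×micro: 2 ⇒ (c0=3, c1=3, c2=2)
[Jacobi] macro 2: S0 reads c0=3 → after 1×micro: 3; S1 reads c0=3 → after 1×micro: 3; S2 reads c1=3 → after 2×micro: 1 ⇒ (c0=3, c1=3, c2=1)
[Jacobi] macro 3: S0 reads c0=3 → after 1×micro: 3; S1 reads c0=3 → after 1×micro: 3; S2 reads c1=3 → after 2×micro: 1 ⇒ (c0=3, c1=3, c2=1)
[Gauss-Seidel] macro 1: S0 reads c0=3 → after 1×micro: 3; S1 reads c0=3 → after 1×micro: 3; S2 reads c1=3 → after 2×micro: 1 ⇒ (c0=3, c1=3, c2=1)
[Gauss-Seidel] macro 2: S0 reads c0=3 → after 1×micro: 3; S1 reads c0=3 → after 1×micro: 3; S2 reads c1=3 → after 2×micro: 1 ⇒ (c0=3, c1=3, c2=1)
[Gauss-Seidel] macro 3: S0 reads c0=3 → after 1×micro: 3; S1 reads c0=3 → after 1×micro: 3; S2 reads c1=3 → after 2×micro: 1 ⇒ (c0=3, c1=3, c2=1)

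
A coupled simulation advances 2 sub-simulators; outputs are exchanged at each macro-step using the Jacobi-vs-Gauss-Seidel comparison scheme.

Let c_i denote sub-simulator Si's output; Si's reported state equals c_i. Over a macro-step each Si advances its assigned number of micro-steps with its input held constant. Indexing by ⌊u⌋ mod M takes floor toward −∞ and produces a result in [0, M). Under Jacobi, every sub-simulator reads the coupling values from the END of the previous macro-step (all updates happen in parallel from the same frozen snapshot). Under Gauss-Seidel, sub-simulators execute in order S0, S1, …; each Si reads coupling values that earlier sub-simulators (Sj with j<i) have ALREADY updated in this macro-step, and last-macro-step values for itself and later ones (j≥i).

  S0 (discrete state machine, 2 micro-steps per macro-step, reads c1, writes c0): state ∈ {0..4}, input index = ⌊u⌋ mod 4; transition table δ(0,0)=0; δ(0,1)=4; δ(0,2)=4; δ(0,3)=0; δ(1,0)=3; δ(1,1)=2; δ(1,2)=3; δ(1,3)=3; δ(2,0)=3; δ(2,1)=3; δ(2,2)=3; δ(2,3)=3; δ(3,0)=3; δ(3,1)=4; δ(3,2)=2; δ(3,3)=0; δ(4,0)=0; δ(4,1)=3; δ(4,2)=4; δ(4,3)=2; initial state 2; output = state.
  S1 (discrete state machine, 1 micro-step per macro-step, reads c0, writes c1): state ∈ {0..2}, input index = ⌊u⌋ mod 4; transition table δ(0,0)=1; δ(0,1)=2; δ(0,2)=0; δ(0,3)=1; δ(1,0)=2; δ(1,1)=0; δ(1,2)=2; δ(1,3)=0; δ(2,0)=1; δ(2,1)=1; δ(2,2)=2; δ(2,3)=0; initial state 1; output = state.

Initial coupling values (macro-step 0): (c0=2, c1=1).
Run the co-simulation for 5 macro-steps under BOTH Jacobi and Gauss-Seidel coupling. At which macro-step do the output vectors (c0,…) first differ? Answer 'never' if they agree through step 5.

[Jacobi] macro 1: S0 reads c1=1 → after 2×micro: 4; S1 reads c0=2 → after 1×micro: 2 ⇒ (c0=4, c1=2)
[Jacobi] macro 2: S0 reads c1=2 → after 2×micro: 4; S1 reads c0=4 → after 1×micro: 1 ⇒ (c0=4, c1=1)
[Jacobi] macro 3: S0 reads c1=1 → after 2×micro: 4; S1 reads c0=4 → after 1×micro: 2 ⇒ (c0=4, c1=2)
[Jacobi] macro 4: S0 reads c1=2 → after 2×micro: 4; S1 reads c0=4 → after 1×micro: 1 ⇒ (c0=4, c1=1)
[Jacobi] macro 5: S0 reads c1=1 → after 2×micro: 4; S1 reads c0=4 → after 1×micro: 2 ⇒ (c0=4, c1=2)
[Gauss-Seidel] macro 1: S0 reads c1=1 → after 2×micro: 4; S1 reads c0=4 → after 1×micro: 2 ⇒ (c0=4, c1=2)
[Gauss-Seidel] macro 2: S0 reads c1=2 → after 2×micro: 4; S1 reads c0=4 → after 1×micro: 1 ⇒ (c0=4, c1=1)
[Gauss-Seidel] macro 3: S0 reads c1=1 → after 2×micro: 4; S1 reads c0=4 → after 1×micro: 2 ⇒ (c0=4, c1=2)
[Gauss-Seidel] macro 4: S0 reads c1=2 → after 2×micro: 4; S1 reads c0=4 → after 1×micro: 1 ⇒ (c0=4, c1=1)
[Gauss-Seidel] macro 5: S0 reads c1=1 → after 2×micro: 4; S1 reads c0=4 → after 1×micro: 2 ⇒ (c0=4, c1=2)

first divergence at macro-step: never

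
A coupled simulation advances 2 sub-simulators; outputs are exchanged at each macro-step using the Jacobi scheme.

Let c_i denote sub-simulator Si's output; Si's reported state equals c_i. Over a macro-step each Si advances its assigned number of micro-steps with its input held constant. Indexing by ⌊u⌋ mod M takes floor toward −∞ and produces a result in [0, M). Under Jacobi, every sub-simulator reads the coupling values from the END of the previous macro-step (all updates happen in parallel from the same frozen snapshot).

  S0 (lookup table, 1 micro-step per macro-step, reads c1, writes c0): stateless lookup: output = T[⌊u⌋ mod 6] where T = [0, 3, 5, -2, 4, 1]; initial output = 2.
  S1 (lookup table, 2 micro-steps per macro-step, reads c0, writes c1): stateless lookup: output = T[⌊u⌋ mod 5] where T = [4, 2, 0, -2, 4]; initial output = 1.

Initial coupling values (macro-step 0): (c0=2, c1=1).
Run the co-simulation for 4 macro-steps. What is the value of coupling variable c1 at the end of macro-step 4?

c1 at macro-step 4 = 4

macro 1: S0 reads c1=1 → after 1×micro: 3; S1 reads c0=2 → after 2×micro: 0 ⇒ (c0=3, c1=0)
macro 2: S0 reads c1=0 → after 1×micro: 0; S1 reads c0=3 → after 2×micro: -2 ⇒ (c0=0, c1=-2)
macro 3: S0 reads c1=-2 → after 1×micro: 4; S1 reads c0=0 → after 2×micro: 4 ⇒ (c0=4, c1=4)
macro 4: S0 reads c1=4 → after 1×micro: 4; S1 reads c0=4 → after 2×micro: 4 ⇒ (c0=4, c1=4)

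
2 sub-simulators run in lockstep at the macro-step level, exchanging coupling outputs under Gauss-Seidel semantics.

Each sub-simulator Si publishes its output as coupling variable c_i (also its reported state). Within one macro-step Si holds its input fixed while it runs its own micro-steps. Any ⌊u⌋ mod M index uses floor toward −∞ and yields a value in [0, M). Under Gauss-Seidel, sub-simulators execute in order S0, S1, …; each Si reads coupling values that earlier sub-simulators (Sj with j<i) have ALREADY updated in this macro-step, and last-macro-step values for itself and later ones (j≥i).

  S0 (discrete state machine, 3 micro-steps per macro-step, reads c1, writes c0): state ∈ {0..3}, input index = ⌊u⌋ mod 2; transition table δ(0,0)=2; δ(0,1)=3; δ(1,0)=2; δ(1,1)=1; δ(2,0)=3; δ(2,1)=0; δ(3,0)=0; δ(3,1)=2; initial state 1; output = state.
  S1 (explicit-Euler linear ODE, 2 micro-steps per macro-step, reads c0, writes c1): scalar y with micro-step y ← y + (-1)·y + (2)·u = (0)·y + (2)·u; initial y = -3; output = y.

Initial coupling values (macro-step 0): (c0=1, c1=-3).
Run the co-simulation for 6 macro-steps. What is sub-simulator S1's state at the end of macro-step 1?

S1 state at macro-step 1 = 2

macro 1: S0 reads c1=-3 → after 3×micro: 1; S1 reads c0=1 → after 2×micro: 2 ⇒ (c0=1, c1=2)
macro 2: S0 reads c1=2 → after 3×micro: 0; S1 reads c0=0 → after 2×micro: 0 ⇒ (c0=0, c1=0)
macro 3: S0 reads c1=0 → after 3×micro: 0; S1 reads c0=0 → after 2×micro: 0 ⇒ (c0=0, c1=0)
macro 4: S0 reads c1=0 → after 3×micro: 0; S1 reads c0=0 → after 2×micro: 0 ⇒ (c0=0, c1=0)
macro 5: S0 reads c1=0 → after 3×micro: 0; S1 reads c0=0 → after 2×micro: 0 ⇒ (c0=0, c1=0)
macro 6: S0 reads c1=0 → after 3×micro: 0; S1 reads c0=0 → after 2×micro: 0 ⇒ (c0=0, c1=0)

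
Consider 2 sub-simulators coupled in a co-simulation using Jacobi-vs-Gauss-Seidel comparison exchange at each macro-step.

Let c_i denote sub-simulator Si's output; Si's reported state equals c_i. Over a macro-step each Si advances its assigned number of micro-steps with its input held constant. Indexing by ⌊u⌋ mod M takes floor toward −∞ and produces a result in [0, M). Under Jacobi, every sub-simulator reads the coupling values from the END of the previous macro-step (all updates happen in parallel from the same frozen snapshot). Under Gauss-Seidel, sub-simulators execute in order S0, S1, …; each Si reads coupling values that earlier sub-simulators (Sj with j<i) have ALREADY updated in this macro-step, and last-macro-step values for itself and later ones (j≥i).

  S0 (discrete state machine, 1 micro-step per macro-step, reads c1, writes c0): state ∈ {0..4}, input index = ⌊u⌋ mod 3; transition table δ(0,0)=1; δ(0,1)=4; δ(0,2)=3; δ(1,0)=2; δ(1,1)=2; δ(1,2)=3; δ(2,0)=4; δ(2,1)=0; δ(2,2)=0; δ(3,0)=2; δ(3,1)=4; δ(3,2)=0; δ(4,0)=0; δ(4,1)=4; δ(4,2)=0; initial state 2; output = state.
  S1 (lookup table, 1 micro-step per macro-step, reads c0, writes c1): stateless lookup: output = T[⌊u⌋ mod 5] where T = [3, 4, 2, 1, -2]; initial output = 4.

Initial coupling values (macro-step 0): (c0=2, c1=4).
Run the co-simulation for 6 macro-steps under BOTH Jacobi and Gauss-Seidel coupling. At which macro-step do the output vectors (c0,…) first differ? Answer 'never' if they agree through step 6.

first divergence at macro-step: 1

[Jacobi] macro 1: S0 reads c1=4 → after 1×micro: 0; S1 reads c0=2 → after 1×micro: 2 ⇒ (c0=0, c1=2)
[Jacobi] macro 2: S0 reads c1=2 → after 1×micro: 3; S1 reads c0=0 → after 1×micro: 3 ⇒ (c0=3, c1=3)
[Jacobi] macro 3: S0 reads c1=3 → after 1×micro: 2; S1 reads c0=3 → after 1×micro: 1 ⇒ (c0=2, c1=1)
[Jacobi] macro 4: S0 reads c1=1 → after 1×micro: 0; S1 reads c0=2 → after 1×micro: 2 ⇒ (c0=0, c1=2)
[Jacobi] macro 5: S0 reads c1=2 → after 1×micro: 3; S1 reads c0=0 → after 1×micro: 3 ⇒ (c0=3, c1=3)
[Jacobi] macro 6: S0 reads c1=3 → after 1×micro: 2; S1 reads c0=3 → after 1×micro: 1 ⇒ (c0=2, c1=1)
[Gauss-Seidel] macro 1: S0 reads c1=4 → after 1×micro: 0; S1 reads c0=0 → after 1×micro: 3 ⇒ (c0=0, c1=3)
[Gauss-Seidel] macro 2: S0 reads c1=3 → after 1×micro: 1; S1 reads c0=1 → after 1×micro: 4 ⇒ (c0=1, c1=4)
[Gauss-Seidel] macro 3: S0 reads c1=4 → after 1×micro: 2; S1 reads c0=2 → after 1×micro: 2 ⇒ (c0=2, c1=2)
[Gauss-Seidel] macro 4: S0 reads c1=2 → after 1×micro: 0; S1 reads c0=0 → after 1×micro: 3 ⇒ (c0=0, c1=3)
[Gauss-Seidel] macro 5: S0 reads c1=3 → after 1×micro: 1; S1 reads c0=1 → after 1×micro: 4 ⇒ (c0=1, c1=4)
[Gauss-Seidel] macro 6: S0 reads c1=4 → after 1×micro: 2; S1 reads c0=2 → after 1×micro: 2 ⇒ (c0=2, c1=2)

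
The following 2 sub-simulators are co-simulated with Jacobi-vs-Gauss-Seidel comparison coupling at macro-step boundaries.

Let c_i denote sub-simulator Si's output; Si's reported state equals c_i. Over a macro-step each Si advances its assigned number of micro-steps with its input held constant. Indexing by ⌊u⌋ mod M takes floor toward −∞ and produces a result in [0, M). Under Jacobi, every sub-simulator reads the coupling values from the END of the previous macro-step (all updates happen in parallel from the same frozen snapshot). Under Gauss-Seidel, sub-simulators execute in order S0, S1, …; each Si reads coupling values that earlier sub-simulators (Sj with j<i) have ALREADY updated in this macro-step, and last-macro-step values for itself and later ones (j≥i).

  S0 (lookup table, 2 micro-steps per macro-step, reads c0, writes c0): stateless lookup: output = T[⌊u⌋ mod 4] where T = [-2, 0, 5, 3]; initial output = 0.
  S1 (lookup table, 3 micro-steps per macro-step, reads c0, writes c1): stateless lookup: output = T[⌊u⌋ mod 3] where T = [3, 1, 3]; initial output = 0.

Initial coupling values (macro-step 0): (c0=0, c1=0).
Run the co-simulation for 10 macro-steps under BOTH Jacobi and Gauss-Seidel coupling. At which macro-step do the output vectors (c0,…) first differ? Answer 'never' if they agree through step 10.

[Jacobi] macro 1: S0 reads c0=0 → after 2×micro: -2; S1 reads c0=0 → after 3×micro: 3 ⇒ (c0=-2, c1=3)
[Jacobi] macro 2: S0 reads c0=-2 → after 2×micro: 5; S1 reads c0=-2 → after 3×micro: 1 ⇒ (c0=5, c1=1)
[Jacobi] macro 3: S0 reads c0=5 → after 2×micro: 0; S1 reads c0=5 → after 3×micro: 3 ⇒ (c0=0, c1=3)
[Jacobi] macro 4: S0 reads c0=0 → after 2×micro: -2; S1 reads c0=0 → after 3×micro: 3 ⇒ (c0=-2, c1=3)
[Jacobi] macro 5: S0 reads c0=-2 → after 2×micro: 5; S1 reads c0=-2 → after 3×micro: 1 ⇒ (c0=5, c1=1)
[Jacobi] macro 6: S0 reads c0=5 → after 2×micro: 0; S1 reads c0=5 → after 3×micro: 3 ⇒ (c0=0, c1=3)
[Jacobi] macro 7: S0 reads c0=0 → after 2×micro: -2; S1 reads c0=0 → after 3×micro: 3 ⇒ (c0=-2, c1=3)
[Jacobi] macro 8: S0 reads c0=-2 → after 2×micro: 5; S1 reads c0=-2 → after 3×micro: 1 ⇒ (c0=5, c1=1)
[Jacobi] macro 9: S0 reads c0=5 → after 2×micro: 0; S1 reads c0=5 → after 3×micro: 3 ⇒ (c0=0, c1=3)
[Jacobi] macro 10: S0 reads c0=0 → after 2×micro: -2; S1 reads c0=0 → after 3×micro: 3 ⇒ (c0=-2, c1=3)
[Gauss-Seidel] macro 1: S0 reads c0=0 → after 2×micro: -2; S1 reads c0=-2 → after 3×micro: 1 ⇒ (c0=-2, c1=1)
[Gauss-Seidel] macro 2: S0 reads c0=-2 → after 2×micro: 5; S1 reads c0=5 → after 3×micro: 3 ⇒ (c0=5, c1=3)
[Gauss-Seidel] macro 3: S0 reads c0=5 → after 2×micro: 0; S1 reads c0=0 → after 3×micro: 3 ⇒ (c0=0, c1=3)
[Gauss-Seidel] macro 4: S0 reads c0=0 → after 2×micro: -2; S1 reads c0=-2 → after 3×micro: 1 ⇒ (c0=-2, c1=1)
[Gauss-Seidel] macro 5: S0 reads c0=-2 → after 2×micro: 5; S1 reads c0=5 → after 3×micro: 3 ⇒ (c0=5, c1=3)
[Gauss-Seidel] macro 6: S0 reads c0=5 → after 2×micro: 0; S1 reads c0=0 → after 3×micro: 3 ⇒ (c0=0, c1=3)
[Gauss-Seidel] macro 7: S0 reads c0=0 → after 2×micro: -2; S1 reads c0=-2 → after 3×micro: 1 ⇒ (c0=-2, c1=1)
[Gauss-Seidel] macro 8: S0 reads c0=-2 → after 2×micro: 5; S1 reads c0=5 → after 3×micro: 3 ⇒ (c0=5, c1=3)
[Gauss-Seidel] macro 9: S0 reads c0=5 → after 2×micro: 0; S1 reads c0=0 → after 3×micro: 3 ⇒ (c0=0, c1=3)
[Gauss-Seidel] macro 10: S0 reads c0=0 → after 2×micro: -2; S1 reads c0=-2 → after 3×micro: 1 ⇒ (c0=-2, c1=1)

first divergence at macro-step: 1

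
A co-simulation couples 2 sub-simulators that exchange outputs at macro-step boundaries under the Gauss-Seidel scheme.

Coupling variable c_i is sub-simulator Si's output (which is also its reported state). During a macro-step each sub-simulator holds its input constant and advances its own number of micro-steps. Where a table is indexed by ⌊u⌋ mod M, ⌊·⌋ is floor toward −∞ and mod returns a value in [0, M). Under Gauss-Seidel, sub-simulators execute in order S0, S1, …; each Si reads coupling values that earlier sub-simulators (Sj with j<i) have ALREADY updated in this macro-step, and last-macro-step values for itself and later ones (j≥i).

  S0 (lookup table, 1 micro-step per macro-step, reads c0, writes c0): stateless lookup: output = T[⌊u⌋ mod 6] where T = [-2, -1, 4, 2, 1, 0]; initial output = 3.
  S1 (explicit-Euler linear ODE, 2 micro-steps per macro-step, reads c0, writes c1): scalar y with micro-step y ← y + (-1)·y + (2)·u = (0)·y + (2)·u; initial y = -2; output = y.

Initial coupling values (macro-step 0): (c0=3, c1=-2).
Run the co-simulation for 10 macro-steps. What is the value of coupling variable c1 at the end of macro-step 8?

macro 1: S0 reads c0=3 → after 1×micro: 2; S1 reads c0=2 → after 2×micro: 4 ⇒ (c0=2, c1=4)
macro 2: S0 reads c0=2 → after 1×micro: 4; S1 reads c0=4 → after 2×micro: 8 ⇒ (c0=4, c1=8)
macro 3: S0 reads c0=4 → after 1×micro: 1; S1 reads c0=1 → after 2×micro: 2 ⇒ (c0=1, c1=2)
macro 4: S0 reads c0=1 → after 1×micro: -1; S1 reads c0=-1 → after 2×micro: -2 ⇒ (c0=-1, c1=-2)
macro 5: S0 reads c0=-1 → after 1×micro: 0; S1 reads c0=0 → after 2×micro: 0 ⇒ (c0=0, c1=0)
macro 6: S0 reads c0=0 → after 1×micro: -2; S1 reads c0=-2 → after 2×micro: -4 ⇒ (c0=-2, c1=-4)
macro 7: S0 reads c0=-2 → after 1×micro: 1; S1 reads c0=1 → after 2×micro: 2 ⇒ (c0=1, c1=2)
macro 8: S0 reads c0=1 → after 1×micro: -1; S1 reads c0=-1 → after 2×micro: -2 ⇒ (c0=-1, c1=-2)
macro 9: S0 reads c0=-1 → after 1×micro: 0; S1 reads c0=0 → after 2×micro: 0 ⇒ (c0=0, c1=0)
macro 10: S0 reads c0=0 → after 1×micro: -2; S1 reads c0=-2 → after 2×micro: -4 ⇒ (c0=-2, c1=-4)

c1 at macro-step 8 = -2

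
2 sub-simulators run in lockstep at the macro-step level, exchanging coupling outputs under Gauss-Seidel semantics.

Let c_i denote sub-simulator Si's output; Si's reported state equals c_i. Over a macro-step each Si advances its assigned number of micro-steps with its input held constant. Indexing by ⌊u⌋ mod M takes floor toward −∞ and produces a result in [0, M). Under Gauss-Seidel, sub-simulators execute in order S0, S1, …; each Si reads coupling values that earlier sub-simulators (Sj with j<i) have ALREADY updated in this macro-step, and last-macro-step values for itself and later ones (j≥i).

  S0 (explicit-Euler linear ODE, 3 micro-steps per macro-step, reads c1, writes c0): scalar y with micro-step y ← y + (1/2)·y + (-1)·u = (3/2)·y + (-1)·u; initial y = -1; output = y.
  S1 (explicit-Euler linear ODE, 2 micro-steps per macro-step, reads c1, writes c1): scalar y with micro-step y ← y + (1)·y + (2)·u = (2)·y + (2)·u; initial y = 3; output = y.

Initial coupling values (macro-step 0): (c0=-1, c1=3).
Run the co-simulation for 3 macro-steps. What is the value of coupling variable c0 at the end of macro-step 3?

macro 1: S0 reads c1=3 → after 3×micro: -141/8; S1 reads c1=3 → after 2×micro: 30 ⇒ (c0=-141/8, c1=30)
macro 2: S0 reads c1=30 → after 3×micro: -12927/64; S1 reads c1=30 → after 2×micro: 300 ⇒ (c0=-12927/64, c1=300)
macro 3: S0 reads c1=300 → after 3×micro: -1078629/512; S1 reads c1=300 → after 2×micro: 3000 ⇒ (c0=-1078629/512, c1=3000)

c0 at macro-step 3 = -1078629/512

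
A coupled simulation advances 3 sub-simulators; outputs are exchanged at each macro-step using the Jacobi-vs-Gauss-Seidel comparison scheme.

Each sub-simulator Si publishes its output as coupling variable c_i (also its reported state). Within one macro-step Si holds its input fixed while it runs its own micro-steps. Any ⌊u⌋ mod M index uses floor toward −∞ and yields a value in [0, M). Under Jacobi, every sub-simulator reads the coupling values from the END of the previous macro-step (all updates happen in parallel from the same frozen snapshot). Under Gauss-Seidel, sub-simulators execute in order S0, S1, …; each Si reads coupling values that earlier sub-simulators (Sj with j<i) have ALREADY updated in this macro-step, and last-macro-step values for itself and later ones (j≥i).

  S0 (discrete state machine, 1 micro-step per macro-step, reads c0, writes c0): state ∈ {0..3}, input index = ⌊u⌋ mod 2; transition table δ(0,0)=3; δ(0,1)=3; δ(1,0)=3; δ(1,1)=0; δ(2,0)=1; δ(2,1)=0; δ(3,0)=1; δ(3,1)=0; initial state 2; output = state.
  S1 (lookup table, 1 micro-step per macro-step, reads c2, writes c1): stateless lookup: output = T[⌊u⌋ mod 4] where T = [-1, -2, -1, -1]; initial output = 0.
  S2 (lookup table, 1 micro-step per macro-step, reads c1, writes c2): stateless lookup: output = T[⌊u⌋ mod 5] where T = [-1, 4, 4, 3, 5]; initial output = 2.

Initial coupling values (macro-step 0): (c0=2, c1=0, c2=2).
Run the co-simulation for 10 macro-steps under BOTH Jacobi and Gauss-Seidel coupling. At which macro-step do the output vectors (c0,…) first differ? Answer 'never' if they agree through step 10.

first divergence at macro-step: 1

[Jacobi] macro 1: S0 reads c0=2 → after 1×micro: 1; S1 reads c2=2 → after 1×micro: -1; S2 reads c1=0 → after 1×micro: -1 ⇒ (c0=1, c1=-1, c2=-1)
[Jacobi] macro 2: S0 reads c0=1 → after 1×micro: 0; S1 reads c2=-1 → after 1×micro: -1; S2 reads c1=-1 → after 1×micro: 5 ⇒ (c0=0, c1=-1, c2=5)
[Jacobi] macro 3: S0 reads c0=0 → after 1×micro: 3; S1 reads c2=5 → after 1×micro: -2; S2 reads c1=-1 → after 1×micro: 5 ⇒ (c0=3, c1=-2, c2=5)
[Jacobi] macro 4: S0 reads c0=3 → after 1×micro: 0; S1 reads c2=5 → after 1×micro: -2; S2 reads c1=-2 → after 1×micro: 3 ⇒ (c0=0, c1=-2, c2=3)
[Jacobi] macro 5: S0 reads c0=0 → after 1×micro: 3; S1 reads c2=3 → after 1×micro: -1; S2 reads c1=-2 → after 1×micro: 3 ⇒ (c0=3, c1=-1, c2=3)
[Jacobi] macro 6: S0 reads c0=3 → after 1×micro: 0; S1 reads c2=3 → after 1×micro: -1; S2 reads c1=-1 → after 1×micro: 5 ⇒ (c0=0, c1=-1, c2=5)
[Jacobi] macro 7: S0 reads c0=0 → after 1×micro: 3; S1 reads c2=5 → after 1×micro: -2; S2 reads c1=-1 → after 1×micro: 5 ⇒ (c0=3, c1=-2, c2=5)
[Jacobi] macro 8: S0 reads c0=3 → after 1×micro: 0; S1 reads c2=5 → after 1×micro: -2; S2 reads c1=-2 → after 1×micro: 3 ⇒ (c0=0, c1=-2, c2=3)
[Jacobi] macro 9: S0 reads c0=0 → after 1×micro: 3; S1 reads c2=3 → after 1×micro: -1; S2 reads c1=-2 → after 1×micro: 3 ⇒ (c0=3, c1=-1, c2=3)
[Jacobi] macro 10: S0 reads c0=3 → after 1×micro: 0; S1 reads c2=3 → after 1×micro: -1; S2 reads c1=-1 → after 1×micro: 5 ⇒ (c0=0, c1=-1, c2=5)
[Gauss-Seidel] macro 1: S0 reads c0=2 → after 1×micro: 1; S1 reads c2=2 → after 1×micro: -1; S2 reads c1=-1 → after 1×micro: 5 ⇒ (c0=1, c1=-1, c2=5)
[Gauss-Seidel] macro 2: S0 reads c0=1 → after 1×micro: 0; S1 reads c2=5 → after 1×micro: -2; S2 reads c1=-2 → after 1×micro: 3 ⇒ (c0=0, c1=-2, c2=3)
[Gauss-Seidel] macro 3: S0 reads c0=0 → after 1×micro: 3; S1 reads c2=3 → after 1×micro: -1; S2 reads c1=-1 → after 1×micro: 5 ⇒ (c0=3, c1=-1, c2=5)
[Gauss-Seidel] macro 4: S0 reads c0=3 → after 1×micro: 0; S1 reads c2=5 → after 1×micro: -2; S2 reads c1=-2 → after 1×micro: 3 ⇒ (c0=0, c1=-2, c2=3)
[Gauss-Seidel] macro 5: S0 reads c0=0 → after 1×micro: 3; S1 reads c2=3 → after 1×micro: -1; S2 reads c1=-1 → after 1×micro: 5 ⇒ (c0=3, c1=-1, c2=5)
[Gauss-Seidel] macro 6: S0 reads c0=3 → after 1×micro: 0; S1 reads c2=5 → after 1×micro: -2; S2 reads c1=-2 → after 1×micro: 3 ⇒ (c0=0, c1=-2, c2=3)
[Gauss-Seidel] macro 7: S0 reads c0=0 → after 1×micro: 3; S1 reads c2=3 → after 1×micro: -1; S2 reads c1=-1 → after 1×micro: 5 ⇒ (c0=3, c1=-1, c2=5)
[Gauss-Seidel] macro 8: S0 reads c0=3 → after 1×micro: 0; S1 reads c2=5 → after 1×micro: -2; S2 reads c1=-2 → after 1×micro: 3 ⇒ (c0=0, c1=-2, c2=3)
[Gauss-Seidel] macro 9: S0 reads c0=0 → after 1×micro: 3; S1 reads c2=3 → after 1×micro: -1; S2 reads c1=-1 → after 1×micro: 5 ⇒ (c0=3, c1=-1, c2=5)
[Gauss-Seidel] macro 10: S0 reads c0=3 → after 1×micro: 0; S1 reads c2=5 → after 1×micro: -2; S2 reads c1=-2 → after 1×micro: 3 ⇒ (c0=0, c1=-2, c2=3)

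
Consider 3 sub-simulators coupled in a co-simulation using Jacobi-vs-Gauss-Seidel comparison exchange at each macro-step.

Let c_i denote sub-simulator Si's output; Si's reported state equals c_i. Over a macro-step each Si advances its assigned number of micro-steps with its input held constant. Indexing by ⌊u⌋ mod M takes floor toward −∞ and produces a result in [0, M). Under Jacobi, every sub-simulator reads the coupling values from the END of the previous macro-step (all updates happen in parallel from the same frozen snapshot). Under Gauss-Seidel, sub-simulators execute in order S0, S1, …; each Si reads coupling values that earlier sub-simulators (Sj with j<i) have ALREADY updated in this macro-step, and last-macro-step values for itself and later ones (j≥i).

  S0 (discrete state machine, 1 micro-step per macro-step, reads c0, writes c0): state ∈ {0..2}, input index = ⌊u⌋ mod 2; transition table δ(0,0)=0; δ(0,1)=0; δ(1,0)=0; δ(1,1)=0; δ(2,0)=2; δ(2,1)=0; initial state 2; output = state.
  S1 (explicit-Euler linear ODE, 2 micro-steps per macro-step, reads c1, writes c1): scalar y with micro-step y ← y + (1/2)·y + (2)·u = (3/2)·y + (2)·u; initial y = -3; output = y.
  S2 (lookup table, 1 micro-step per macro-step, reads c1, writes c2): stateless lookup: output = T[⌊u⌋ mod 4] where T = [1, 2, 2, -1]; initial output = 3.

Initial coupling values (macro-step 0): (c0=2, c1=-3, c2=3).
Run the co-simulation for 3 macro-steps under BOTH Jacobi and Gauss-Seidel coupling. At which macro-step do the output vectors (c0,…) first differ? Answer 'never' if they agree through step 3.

[Jacobi] macro 1: S0 reads c0=2 → after 1×micro: 2; S1 reads c1=-3 → after 2×micro: -87/4; S2 reads c1=-3 → after 1×micro: 2 ⇒ (c0=2, c1=-87/4, c2=2)
[Jacobi] macro 2: S0 reads c0=2 → after 1×micro: 2; S1 reads c1=-87/4 → after 2×micro: -2523/16; S2 reads c1=-87/4 → after 1×micro: 2 ⇒ (c0=2, c1=-2523/16, c2=2)
[Jacobi] macro 3: S0 reads c0=2 → after 1×micro: 2; S1 reads c1=-2523/16 → after 2×micro: -73167/64; S2 reads c1=-2523/16 → after 1×micro: 2 ⇒ (c0=2, c1=-73167/64, c2=2)
[Gauss-Seidel] macro 1: S0 reads c0=2 → after 1×micro: 2; S1 reads c1=-3 → after 2×micro: -87/4; S2 reads c1=-87/4 → after 1×micro: 2 ⇒ (c0=2, c1=-87/4, c2=2)
[Gauss-Seidel] macro 2: S0 reads c0=2 → after 1×micro: 2; S1 reads c1=-87/4 → after 2×micro: -2523/16; S2 reads c1=-2523/16 → after 1×micro: 2 ⇒ (c0=2, c1=-2523/16, c2=2)
[Gauss-Seidel] macro 3: S0 reads c0=2 → after 1×micro: 2; S1 reads c1=-2523/16 → after 2×micro: -73167/64; S2 reads c1=-73167/64 → after 1×micro: 1 ⇒ (c0=2, c1=-73167/64, c2=1)

first divergence at macro-step: 3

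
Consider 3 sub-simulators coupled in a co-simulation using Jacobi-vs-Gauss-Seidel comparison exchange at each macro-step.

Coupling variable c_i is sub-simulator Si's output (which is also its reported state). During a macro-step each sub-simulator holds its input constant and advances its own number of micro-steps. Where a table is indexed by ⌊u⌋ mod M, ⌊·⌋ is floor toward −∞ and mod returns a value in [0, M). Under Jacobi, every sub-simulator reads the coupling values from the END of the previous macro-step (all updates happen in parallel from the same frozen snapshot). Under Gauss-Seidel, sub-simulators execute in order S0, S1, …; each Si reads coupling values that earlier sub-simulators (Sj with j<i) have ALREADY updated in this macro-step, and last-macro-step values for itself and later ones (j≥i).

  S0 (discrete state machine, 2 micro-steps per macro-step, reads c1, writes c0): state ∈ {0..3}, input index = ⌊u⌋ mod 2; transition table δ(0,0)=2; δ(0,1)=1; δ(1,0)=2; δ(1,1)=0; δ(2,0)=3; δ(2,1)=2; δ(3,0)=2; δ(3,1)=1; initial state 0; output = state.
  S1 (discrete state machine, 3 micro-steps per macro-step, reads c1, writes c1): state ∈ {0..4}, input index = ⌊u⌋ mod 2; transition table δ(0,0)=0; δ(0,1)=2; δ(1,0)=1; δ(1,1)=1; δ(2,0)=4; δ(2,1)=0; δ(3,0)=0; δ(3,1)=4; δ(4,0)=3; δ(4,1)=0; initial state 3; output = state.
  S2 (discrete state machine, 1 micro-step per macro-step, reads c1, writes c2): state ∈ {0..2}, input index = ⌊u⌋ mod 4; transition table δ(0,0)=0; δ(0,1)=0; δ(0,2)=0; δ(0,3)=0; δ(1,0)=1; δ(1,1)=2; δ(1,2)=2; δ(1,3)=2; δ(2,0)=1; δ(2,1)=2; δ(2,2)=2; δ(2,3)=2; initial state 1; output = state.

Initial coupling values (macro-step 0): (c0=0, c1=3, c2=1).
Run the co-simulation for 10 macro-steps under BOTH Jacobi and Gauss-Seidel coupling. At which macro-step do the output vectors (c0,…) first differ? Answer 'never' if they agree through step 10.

[Jacobi] macro 1: S0 reads c1=3 → after 2×micro: 0; S1 reads c1=3 → after 3×micro: 2; S2 reads c1=3 → after 1×micro: 2 ⇒ (c0=0, c1=2, c2=2)
[Jacobi] macro 2: S0 reads c1=2 → after 2×micro: 3; S1 reads c1=2 → after 3×micro: 0; S2 reads c1=2 → after 1×micro: 2 ⇒ (c0=3, c1=0, c2=2)
[Jacobi] macro 3: S0 reads c1=0 → after 2×micro: 3; S1 reads c1=0 → after 3×micro: 0; S2 reads c1=0 → after 1×micro: 1 ⇒ (c0=3, c1=0, c2=1)
[Jacobi] macro 4: S0 reads c1=0 → after 2×micro: 3; S1 reads c1=0 → after 3×micro: 0; S2 reads c1=0 → after 1×micro: 1 ⇒ (c0=3, c1=0, c2=1)
[Jacobi] macro 5: S0 reads c1=0 → after 2×micro: 3; S1 reads c1=0 → after 3×micro: 0; S2 reads c1=0 → after 1×micro: 1 ⇒ (c0=3, c1=0, c2=1)
[Jacobi] macro 6: S0 reads c1=0 → after 2×micro: 3; S1 reads c1=0 → after 3×micro: 0; S2 reads c1=0 → after 1×micro: 1 ⇒ (c0=3, c1=0, c2=1)
[Jacobi] macro 7: S0 reads c1=0 → after 2×micro: 3; S1 reads c1=0 → after 3×micro: 0; S2 reads c1=0 → after 1×micro: 1 ⇒ (c0=3, c1=0, c2=1)
[Jacobi] macro 8: S0 reads c1=0 → after 2×micro: 3; S1 reads c1=0 → after 3×micro: 0; S2 reads c1=0 → after 1×micro: 1 ⇒ (c0=3, c1=0, c2=1)
[Jacobi] macro 9: S0 reads c1=0 → after 2×micro: 3; S1 reads c1=0 → after 3×micro: 0; S2 reads c1=0 → after 1×micro: 1 ⇒ (c0=3, c1=0, c2=1)
[Jacobi] macro 10: S0 reads c1=0 → after 2×micro: 3; S1 reads c1=0 → after 3×micro: 0; S2 reads c1=0 → after 1×micro: 1 ⇒ (c0=3, c1=0, c2=1)
[Gauss-Seidel] macro 1: S0 reads c1=3 → after 2×micro: 0; S1 reads c1=3 → after 3×micro: 2; S2 reads c1=2 → after 1×micro: 2 ⇒ (c0=0, c1=2, c2=2)
[Gauss-Seidel] macro 2: S0 reads c1=2 → after 2×micro: 3; S1 reads c1=2 → after 3×micro: 0; S2 reads c1=0 → after 1×micro: 1 ⇒ (c0=3, c1=0, c2=1)
[Gauss-Seidel] macro 3: S0 reads c1=0 → after 2×micro: 3; S1 reads c1=0 → after 3×micro: 0; S2 reads c1=0 → after 1×micro: 1 ⇒ (c0=3, c1=0, c2=1)
[Gauss-Seidel] macro 4: S0 reads c1=0 → after 2×micro: 3; S1 reads c1=0 → after 3×micro: 0; S2 reads c1=0 → after 1×micro: 1 ⇒ (c0=3, c1=0, c2=1)
[Gauss-Seidel] macro 5: S0 reads c1=0 → after 2×micro: 3; S1 reads c1=0 → after 3×micro: 0; S2 reads c1=0 → after 1×micro: 1 ⇒ (c0=3, c1=0, c2=1)
[Gauss-Seidel] macro 6: S0 reads c1=0 → after 2×micro: 3; S1 reads c1=0 → after 3×micro: 0; S2 reads c1=0 → after 1×micro: 1 ⇒ (c0=3, c1=0, c2=1)
[Gauss-Seidel] macro 7: S0 reads c1=0 → after 2×micro: 3; S1 reads c1=0 → after 3×micro: 0; S2 reads c1=0 → after 1×micro: 1 ⇒ (c0=3, c1=0, c2=1)
[Gauss-Seidel] macro 8: S0 reads c1=0 → after 2×micro: 3; S1 reads c1=0 → after 3×micro: 0; S2 reads c1=0 → after 1×micro: 1 ⇒ (c0=3, c1=0, c2=1)
[Gauss-Seidel] macro 9: S0 reads c1=0 → after 2×micro: 3; S1 reads c1=0 → after 3×micro: 0; S2 reads c1=0 → after 1×micro: 1 ⇒ (c0=3, c1=0, c2=1)
[Gauss-Seidel] macro 10: S0 reads c1=0 → after 2×micro: 3; S1 reads c1=0 → after 3×micro: 0; S2 reads c1=0 → after 1×micro: 1 ⇒ (c0=3, c1=0, c2=1)

first divergence at macro-step: 2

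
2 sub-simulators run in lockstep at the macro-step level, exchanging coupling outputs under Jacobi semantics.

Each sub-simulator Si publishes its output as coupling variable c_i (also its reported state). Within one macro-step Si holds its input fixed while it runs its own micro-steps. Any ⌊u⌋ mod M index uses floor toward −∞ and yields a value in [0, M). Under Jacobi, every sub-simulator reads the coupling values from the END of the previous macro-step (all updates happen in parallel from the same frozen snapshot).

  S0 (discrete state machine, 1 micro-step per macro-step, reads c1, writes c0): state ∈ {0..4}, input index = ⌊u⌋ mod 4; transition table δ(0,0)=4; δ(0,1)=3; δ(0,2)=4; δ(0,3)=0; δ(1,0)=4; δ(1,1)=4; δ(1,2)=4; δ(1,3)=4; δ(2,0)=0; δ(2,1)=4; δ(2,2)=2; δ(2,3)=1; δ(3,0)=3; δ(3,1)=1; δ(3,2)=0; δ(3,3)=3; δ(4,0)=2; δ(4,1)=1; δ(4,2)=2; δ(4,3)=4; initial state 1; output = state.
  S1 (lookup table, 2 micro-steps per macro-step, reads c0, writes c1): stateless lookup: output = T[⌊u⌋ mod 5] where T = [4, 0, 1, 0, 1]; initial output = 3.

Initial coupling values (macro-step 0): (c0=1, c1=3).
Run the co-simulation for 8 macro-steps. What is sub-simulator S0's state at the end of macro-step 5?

S0 state at macro-step 5 = 4

macro 1: S0 reads c1=3 → after 1×micro: 4; S1 reads c0=1 → after 2×micro: 0 ⇒ (c0=4, c1=0)
macro 2: S0 reads c1=0 → after 1×micro: 2; S1 reads c0=4 → after 2×micro: 1 ⇒ (c0=2, c1=1)
macro 3: S0 reads c1=1 → after 1×micro: 4; S1 reads c0=2 → after 2×micro: 1 ⇒ (c0=4, c1=1)
macro 4: S0 reads c1=1 → after 1×micro: 1; S1 reads c0=4 → after 2×micro: 1 ⇒ (c0=1, c1=1)
macro 5: S0 reads c1=1 → after 1×micro: 4; S1 reads c0=1 → after 2×micro: 0 ⇒ (c0=4, c1=0)
macro 6: S0 reads c1=0 → after 1×micro: 2; S1 reads c0=4 → after 2×micro: 1 ⇒ (c0=2, c1=1)
macro 7: S0 reads c1=1 → after 1×micro: 4; S1 reads c0=2 → after 2×micro: 1 ⇒ (c0=4, c1=1)
macro 8: S0 reads c1=1 → after 1×micro: 1; S1 reads c0=4 → after 2×micro: 1 ⇒ (c0=1, c1=1)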